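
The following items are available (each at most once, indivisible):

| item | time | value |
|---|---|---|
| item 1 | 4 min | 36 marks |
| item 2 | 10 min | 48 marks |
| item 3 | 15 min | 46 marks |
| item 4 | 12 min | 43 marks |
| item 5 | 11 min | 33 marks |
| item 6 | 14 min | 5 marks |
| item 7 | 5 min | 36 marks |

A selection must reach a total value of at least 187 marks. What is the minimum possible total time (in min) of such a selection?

42

Subsets with value ≥ 187, sorted by total time:
- item 1+item 2+item 4+item 5+item 7: time 42, value 196
- item 1+item 2+item 3+item 5+item 7: time 45, value 199
Minimum time: 42 min.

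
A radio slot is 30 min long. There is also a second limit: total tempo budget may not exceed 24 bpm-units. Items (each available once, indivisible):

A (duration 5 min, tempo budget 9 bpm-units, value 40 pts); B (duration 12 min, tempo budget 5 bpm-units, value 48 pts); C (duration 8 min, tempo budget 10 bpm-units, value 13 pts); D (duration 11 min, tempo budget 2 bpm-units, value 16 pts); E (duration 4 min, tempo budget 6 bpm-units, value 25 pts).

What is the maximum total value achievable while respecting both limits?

113 pts

Feasible sets respecting both limits:
- A+B+E: duration 21, tempo budget 20, value 113
- A+B+D: duration 28, tempo budget 16, value 104
- A+B+C: duration 25, tempo budget 24, value 101
- B+D+E: duration 27, tempo budget 13, value 89
Best: 113 pts.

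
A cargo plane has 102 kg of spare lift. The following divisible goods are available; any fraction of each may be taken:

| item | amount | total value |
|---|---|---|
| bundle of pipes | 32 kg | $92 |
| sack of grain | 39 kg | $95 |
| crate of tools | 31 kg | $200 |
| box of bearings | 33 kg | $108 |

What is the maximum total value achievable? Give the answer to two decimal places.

Take in order of value per unit:
- crate of tools (200/31 per unit): all 31 → value 200, running total 200.00
- box of bearings (108/33 per unit): all 33 → value 108, running total 308.00
- bundle of pipes (92/32 per unit): all 32 → value 92, running total 400.00
- sack of grain (95/39 per unit): 6 of 39 → value 6×95/39 = 14.6154, running total 414.62
Total 414.62.

414.62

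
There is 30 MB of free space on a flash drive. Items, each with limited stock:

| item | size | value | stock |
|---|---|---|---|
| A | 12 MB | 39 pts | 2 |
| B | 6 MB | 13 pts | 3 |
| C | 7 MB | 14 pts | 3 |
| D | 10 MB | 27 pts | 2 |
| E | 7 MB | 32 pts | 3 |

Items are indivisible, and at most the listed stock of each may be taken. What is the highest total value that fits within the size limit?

Best selections within size 30 and stock limits:
- 1×C + 3×E: size 28, value 110
- 1×B + 3×E: size 27, value 109
- 1×B + 1×D + 2×E: size 30, value 104
Best: 110 pts.

110 pts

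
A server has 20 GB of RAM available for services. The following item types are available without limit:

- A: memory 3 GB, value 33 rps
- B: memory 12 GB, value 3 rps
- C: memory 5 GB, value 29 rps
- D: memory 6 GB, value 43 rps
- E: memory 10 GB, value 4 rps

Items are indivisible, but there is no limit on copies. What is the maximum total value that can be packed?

Best value-per-unit is A at 33/3, and filling with it alone uses memory 6×3=18. No mix of the others beats 6×33 = 198.

198 rps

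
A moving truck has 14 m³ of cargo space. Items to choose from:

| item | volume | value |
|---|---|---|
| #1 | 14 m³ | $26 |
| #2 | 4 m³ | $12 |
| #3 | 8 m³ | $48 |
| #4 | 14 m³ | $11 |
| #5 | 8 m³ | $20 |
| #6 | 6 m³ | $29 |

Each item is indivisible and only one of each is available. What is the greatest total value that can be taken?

$77

Check high-value combinations within 14 m³:
- #3+#6: volume 8+6=14, value 48+29=77
- #2+#3: volume 4+8=12, value 12+48=60
- #5+#6: volume 8+6=14, value 20+29=49
- #3: volume 8, value 48
- #2+#6: volume 4+6=10, value 12+29=41
Best: $77.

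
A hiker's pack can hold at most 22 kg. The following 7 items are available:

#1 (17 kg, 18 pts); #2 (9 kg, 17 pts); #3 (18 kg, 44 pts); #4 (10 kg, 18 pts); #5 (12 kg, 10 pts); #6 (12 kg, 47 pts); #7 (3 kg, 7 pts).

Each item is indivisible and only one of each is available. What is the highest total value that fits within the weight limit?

Check high-value combinations within 22 kg:
- #4+#6: weight 10+12=22, value 18+47=65
- #2+#6: weight 9+12=21, value 17+47=64
- #6+#7: weight 12+3=15, value 47+7=54
- #3+#7: weight 18+3=21, value 44+7=51
- #6: weight 12, value 47
Best: 65 pts.

65 pts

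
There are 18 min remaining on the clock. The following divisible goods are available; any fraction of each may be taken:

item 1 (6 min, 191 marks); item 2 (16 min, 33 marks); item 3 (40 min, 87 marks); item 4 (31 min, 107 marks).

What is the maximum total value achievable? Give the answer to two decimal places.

Take in order of value per unit:
- item 1 (191/6 per unit): all 6 → value 191, running total 191.00
- item 4 (107/31 per unit): 12 of 31 → value 12×107/31 = 41.4194, running total 232.42
Total 232.42.

232.42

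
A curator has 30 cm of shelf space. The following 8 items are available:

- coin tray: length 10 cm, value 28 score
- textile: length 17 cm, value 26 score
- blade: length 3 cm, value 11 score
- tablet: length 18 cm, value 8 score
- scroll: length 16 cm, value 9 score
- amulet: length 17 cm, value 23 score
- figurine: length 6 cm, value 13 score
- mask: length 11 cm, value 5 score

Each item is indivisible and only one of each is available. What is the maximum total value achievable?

65 score

This is a 0/1 knapsack; check combinations near the capacity.
- coin tray+textile+blade: length 10+17+3=30, value 28+26+11=65
- coin tray+blade+amulet: length 10+3+17=30, value 28+11+23=62
- coin tray+blade+figurine+mask: length 10+3+6+11=30, value 28+11+13+5=57
- coin tray+textile: length 10+17=27, value 28+26=54
Best: 65 score.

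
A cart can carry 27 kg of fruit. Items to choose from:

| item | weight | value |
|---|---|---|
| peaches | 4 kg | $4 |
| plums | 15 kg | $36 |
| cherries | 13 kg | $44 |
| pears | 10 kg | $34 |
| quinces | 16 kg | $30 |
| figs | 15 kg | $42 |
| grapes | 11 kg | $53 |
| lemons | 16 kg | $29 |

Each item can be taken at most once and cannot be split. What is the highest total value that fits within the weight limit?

$97

Check high-value combinations within 27 kg:
- cherries+grapes: weight 13+11=24, value 44+53=97
- figs+grapes: weight 15+11=26, value 42+53=95
- peaches+pears+grapes: weight 4+10+11=25, value 4+34+53=91
- plums+grapes: weight 15+11=26, value 36+53=89
Best: $97.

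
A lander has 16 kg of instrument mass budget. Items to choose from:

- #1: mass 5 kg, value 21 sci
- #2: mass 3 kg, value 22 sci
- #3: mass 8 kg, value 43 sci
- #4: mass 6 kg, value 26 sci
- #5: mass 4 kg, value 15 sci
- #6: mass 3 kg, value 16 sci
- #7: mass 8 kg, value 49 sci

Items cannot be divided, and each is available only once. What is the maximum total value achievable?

92 sci

This is a 0/1 knapsack; check combinations near the capacity.
- #1+#2+#7: mass 5+3+8=16, value 21+22+49=92
- #3+#7: mass 8+8=16, value 43+49=92
- #2+#6+#7: mass 3+3+8=14, value 22+16+49=87
- #2+#5+#7: mass 3+4+8=15, value 22+15+49=86
Best: 92 sci.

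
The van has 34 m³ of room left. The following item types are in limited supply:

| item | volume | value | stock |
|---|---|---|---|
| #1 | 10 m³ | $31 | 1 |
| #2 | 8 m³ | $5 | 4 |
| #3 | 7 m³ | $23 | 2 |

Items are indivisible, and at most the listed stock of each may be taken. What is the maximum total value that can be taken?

$82

Top feasible selections:
- 1×#1 + 1×#2 + 2×#3: volume 32, value 82
- 1×#1 + 2×#3: volume 24, value 77
- 1×#1 + 2×#2 + 1×#3: volume 33, value 64
Best: $82.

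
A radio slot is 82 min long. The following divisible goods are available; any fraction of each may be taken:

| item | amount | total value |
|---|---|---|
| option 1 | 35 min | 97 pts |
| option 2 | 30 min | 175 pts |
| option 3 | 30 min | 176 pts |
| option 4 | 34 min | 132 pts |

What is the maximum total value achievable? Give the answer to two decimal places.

436.41

Take in order of value per unit:
- option 3 (176/30 per unit): all 30 → value 176, running total 176.00
- option 2 (175/30 per unit): all 30 → value 175, running total 351.00
- option 4 (132/34 per unit): 22 of 34 → value 22×132/34 = 85.4118, running total 436.41
Total 436.41.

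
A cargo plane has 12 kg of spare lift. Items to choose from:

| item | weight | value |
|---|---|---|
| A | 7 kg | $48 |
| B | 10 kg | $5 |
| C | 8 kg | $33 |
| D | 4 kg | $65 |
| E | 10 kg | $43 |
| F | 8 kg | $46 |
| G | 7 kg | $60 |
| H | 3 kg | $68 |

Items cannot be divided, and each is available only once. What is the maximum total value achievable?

$133

Check high-value combinations within 12 kg:
- D+H: weight 4+3=7, value 65+68=133
- G+H: weight 7+3=10, value 60+68=128
- D+G: weight 4+7=11, value 65+60=125
Best: $133.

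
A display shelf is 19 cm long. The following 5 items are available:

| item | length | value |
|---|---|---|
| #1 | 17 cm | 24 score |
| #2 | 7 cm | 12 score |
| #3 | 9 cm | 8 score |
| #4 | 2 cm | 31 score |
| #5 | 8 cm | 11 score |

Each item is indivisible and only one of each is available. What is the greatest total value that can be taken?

Check high-value combinations within 19 cm:
- #1+#4: length 17+2=19, value 24+31=55
- #2+#4+#5: length 7+2+8=17, value 12+31+11=54
- #2+#3+#4: length 7+9+2=18, value 12+8+31=51
Best: 55 score.

55 score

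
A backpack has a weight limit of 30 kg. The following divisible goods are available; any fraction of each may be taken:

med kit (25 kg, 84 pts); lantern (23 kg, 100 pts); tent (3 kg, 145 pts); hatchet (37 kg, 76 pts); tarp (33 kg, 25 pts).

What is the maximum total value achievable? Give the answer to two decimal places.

Take in order of value per unit:
- tent (145/3 per unit): all 3 → value 145, running total 145.00
- lantern (100/23 per unit): all 23 → value 100, running total 245.00
- med kit (84/25 per unit): 4 of 25 → value 4×84/25 = 13.4400, running total 258.44
Total 258.44.

258.44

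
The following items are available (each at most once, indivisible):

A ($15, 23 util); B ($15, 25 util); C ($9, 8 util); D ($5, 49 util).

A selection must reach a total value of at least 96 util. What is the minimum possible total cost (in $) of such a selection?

Subsets with value ≥ 96, sorted by total cost:
- A+B+D: cost 35, value 97
- A+B+C+D: cost 44, value 105
Minimum cost: 35 $.

35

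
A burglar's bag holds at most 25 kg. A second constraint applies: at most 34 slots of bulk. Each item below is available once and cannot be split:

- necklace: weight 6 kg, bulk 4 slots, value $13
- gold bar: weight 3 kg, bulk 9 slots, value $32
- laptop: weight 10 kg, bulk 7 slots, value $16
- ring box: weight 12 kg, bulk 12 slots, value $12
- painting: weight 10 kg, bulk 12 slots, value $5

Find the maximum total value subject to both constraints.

$61

Feasible sets respecting both limits:
- necklace+gold bar+laptop: weight 19, bulk 20, value 61
- gold bar+laptop+ring box: weight 25, bulk 28, value 60
- necklace+gold bar+ring box: weight 21, bulk 25, value 57
Best: $61.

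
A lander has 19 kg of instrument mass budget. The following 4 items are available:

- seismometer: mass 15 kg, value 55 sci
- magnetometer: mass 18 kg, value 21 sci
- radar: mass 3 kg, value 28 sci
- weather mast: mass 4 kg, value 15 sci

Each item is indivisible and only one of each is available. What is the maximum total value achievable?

This is a 0/1 knapsack; check combinations near the capacity.
- seismometer+radar: mass 15+3=18, value 55+28=83
- seismometer+weather mast: mass 15+4=19, value 55+15=70
- seismometer: mass 15, value 55
- radar+weather mast: mass 3+4=7, value 28+15=43
- radar: mass 3, value 28
Best: 83 sci.

83 sci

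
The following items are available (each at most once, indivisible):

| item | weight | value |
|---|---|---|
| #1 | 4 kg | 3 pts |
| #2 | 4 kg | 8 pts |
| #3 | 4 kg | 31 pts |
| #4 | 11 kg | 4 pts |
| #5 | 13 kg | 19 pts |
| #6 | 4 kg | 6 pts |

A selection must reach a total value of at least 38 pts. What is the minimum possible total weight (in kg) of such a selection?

Subsets with value ≥ 38, sorted by total weight:
- #2+#3: weight 8, value 39
- #2+#3+#6: weight 12, value 45
Minimum weight: 8 kg.

8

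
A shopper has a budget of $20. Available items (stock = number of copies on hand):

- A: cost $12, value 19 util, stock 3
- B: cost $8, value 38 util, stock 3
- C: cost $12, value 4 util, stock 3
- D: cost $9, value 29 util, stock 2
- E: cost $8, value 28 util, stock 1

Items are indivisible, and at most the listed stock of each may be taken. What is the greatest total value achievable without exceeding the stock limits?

Best selections within cost 20 and stock limits:
- 2×B: cost 16, value 76
- 1×B + 1×D: cost 17, value 67
- 1×B + 1×E: cost 16, value 66
Best: 76 util.

76 util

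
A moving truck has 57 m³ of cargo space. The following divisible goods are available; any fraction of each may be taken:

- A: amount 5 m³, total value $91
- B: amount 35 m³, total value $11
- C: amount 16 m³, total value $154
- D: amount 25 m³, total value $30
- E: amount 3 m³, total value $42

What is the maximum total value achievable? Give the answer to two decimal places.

319.51

Take in order of value per unit:
- A (91/5 per unit): all 5 → value 91, running total 91.00
- E (42/3 per unit): all 3 → value 42, running total 133.00
- C (154/16 per unit): all 16 → value 154, running total 287.00
- D (30/25 per unit): all 25 → value 30, running total 317.00
- B (11/35 per unit): 8 of 35 → value 8×11/35 = 2.5143, running total 319.51
Total 319.51.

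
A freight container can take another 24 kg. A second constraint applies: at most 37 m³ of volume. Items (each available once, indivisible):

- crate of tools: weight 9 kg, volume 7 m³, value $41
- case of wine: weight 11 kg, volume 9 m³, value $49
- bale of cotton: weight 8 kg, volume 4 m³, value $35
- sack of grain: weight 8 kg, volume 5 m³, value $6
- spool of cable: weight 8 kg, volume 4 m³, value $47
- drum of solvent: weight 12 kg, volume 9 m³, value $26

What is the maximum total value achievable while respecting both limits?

$96

Feasible sets respecting both limits:
- case of wine+spool of cable: weight 19, volume 13, value 96
- crate of tools+case of wine: weight 20, volume 16, value 90
- crate of tools+spool of cable: weight 17, volume 11, value 88
- bale of cotton+sack of grain+spool of cable: weight 24, volume 13, value 88
Best: $96.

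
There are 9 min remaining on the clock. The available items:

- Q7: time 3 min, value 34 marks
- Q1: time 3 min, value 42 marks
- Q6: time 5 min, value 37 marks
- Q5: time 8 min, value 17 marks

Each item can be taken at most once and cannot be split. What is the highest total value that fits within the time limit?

79 marks

Check high-value combinations within 9 min:
- Q1+Q6: time 3+5=8, value 42+37=79
- Q7+Q1: time 3+3=6, value 34+42=76
- Q7+Q6: time 3+5=8, value 34+37=71
Best: 79 marks.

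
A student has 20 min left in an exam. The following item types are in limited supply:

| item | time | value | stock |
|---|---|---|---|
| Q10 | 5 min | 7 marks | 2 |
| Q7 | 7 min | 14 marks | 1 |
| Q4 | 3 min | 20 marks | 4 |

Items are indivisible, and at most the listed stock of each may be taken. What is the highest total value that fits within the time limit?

94 marks

Best selections within time 20 and stock limits:
- 1×Q7 + 4×Q4: time 19, value 94
- 1×Q10 + 4×Q4: time 17, value 87
- 4×Q4: time 12, value 80
Best: 94 marks.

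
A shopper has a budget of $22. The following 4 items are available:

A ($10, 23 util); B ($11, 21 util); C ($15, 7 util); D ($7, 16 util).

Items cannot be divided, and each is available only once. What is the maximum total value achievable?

44 util

This is a 0/1 knapsack; check combinations near the capacity.
- A+B: cost 10+11=21, value 23+21=44
- A+D: cost 10+7=17, value 23+16=39
- B+D: cost 11+7=18, value 21+16=37
Best: 44 util.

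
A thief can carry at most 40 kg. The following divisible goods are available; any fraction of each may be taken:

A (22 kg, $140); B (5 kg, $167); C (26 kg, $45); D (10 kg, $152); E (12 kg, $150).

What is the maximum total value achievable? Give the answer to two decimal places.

Take in order of value per unit:
- B (167/5 per unit): all 5 → value 167, running total 167.00
- D (152/10 per unit): all 10 → value 152, running total 319.00
- E (150/12 per unit): all 12 → value 150, running total 469.00
- A (140/22 per unit): 13 of 22 → value 13×140/22 = 82.7273, running total 551.73
Total 551.73.

551.73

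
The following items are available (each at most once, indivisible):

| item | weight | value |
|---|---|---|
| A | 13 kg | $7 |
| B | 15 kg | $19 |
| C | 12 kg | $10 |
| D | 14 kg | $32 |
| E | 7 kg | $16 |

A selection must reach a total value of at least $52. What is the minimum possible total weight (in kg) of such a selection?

33

Subsets with value ≥ 52, sorted by total weight:
- C+D+E: weight 33, value 58
- A+D+E: weight 34, value 55
- B+D+E: weight 36, value 67
- B+C+D: weight 41, value 61
Minimum weight: 33 kg.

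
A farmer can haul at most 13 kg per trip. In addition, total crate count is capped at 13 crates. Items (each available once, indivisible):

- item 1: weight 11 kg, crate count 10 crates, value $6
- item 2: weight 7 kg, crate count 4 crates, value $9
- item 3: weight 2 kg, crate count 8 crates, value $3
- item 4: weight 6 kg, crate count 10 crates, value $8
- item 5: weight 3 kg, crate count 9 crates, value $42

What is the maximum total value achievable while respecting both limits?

Feasible sets respecting both limits:
- item 2+item 5: weight 10, crate count 13, value 51
- item 5: weight 3, crate count 9, value 42
- item 2+item 3: weight 9, crate count 12, value 12
- item 2: weight 7, crate count 4, value 9
Best: $51.

$51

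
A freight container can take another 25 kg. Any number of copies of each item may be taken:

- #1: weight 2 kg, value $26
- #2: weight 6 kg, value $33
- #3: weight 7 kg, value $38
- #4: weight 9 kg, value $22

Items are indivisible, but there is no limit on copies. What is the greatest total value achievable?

$312

Best value-per-unit is #1 at 26/2, and filling with it alone uses weight 12×2=24. No mix of the others beats 12×26 = 312.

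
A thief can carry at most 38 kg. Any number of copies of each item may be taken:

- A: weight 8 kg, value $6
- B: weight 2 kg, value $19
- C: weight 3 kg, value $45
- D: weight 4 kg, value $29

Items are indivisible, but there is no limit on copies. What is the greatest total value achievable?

Best value-per-unit is C at 45/3; filling with it alone gives 12×45 = 540.
Optimal mix: 1×B + 12×C → weight 38, value 559.

$559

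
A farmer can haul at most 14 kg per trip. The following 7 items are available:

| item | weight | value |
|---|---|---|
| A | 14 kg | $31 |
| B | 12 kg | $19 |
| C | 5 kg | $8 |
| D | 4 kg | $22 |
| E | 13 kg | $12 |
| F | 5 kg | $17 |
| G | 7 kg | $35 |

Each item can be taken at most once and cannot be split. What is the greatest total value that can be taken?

Check high-value combinations within 14 kg:
- D+G: weight 4+7=11, value 22+35=57
- F+G: weight 5+7=12, value 17+35=52
- C+D+F: weight 5+4+5=14, value 8+22+17=47
Best: $57.

$57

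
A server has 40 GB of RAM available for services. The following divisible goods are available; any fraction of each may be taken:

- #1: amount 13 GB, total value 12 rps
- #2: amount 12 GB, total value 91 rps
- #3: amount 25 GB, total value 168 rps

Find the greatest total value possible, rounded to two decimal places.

Take in order of value per unit:
- #2 (91/12 per unit): all 12 → value 91, running total 91.00
- #3 (168/25 per unit): all 25 → value 168, running total 259.00
- #1 (12/13 per unit): 3 of 13 → value 3×12/13 = 2.7692, running total 261.77
Total 261.77.

261.77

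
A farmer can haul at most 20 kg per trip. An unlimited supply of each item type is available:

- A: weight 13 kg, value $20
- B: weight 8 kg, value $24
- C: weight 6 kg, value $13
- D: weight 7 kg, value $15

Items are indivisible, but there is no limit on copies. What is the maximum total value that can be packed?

Best value-per-unit is B at 24/8; filling with it alone gives 2×24 = 48.
Optimal mix: 1×B + 2×C → weight 20, value 50.

$50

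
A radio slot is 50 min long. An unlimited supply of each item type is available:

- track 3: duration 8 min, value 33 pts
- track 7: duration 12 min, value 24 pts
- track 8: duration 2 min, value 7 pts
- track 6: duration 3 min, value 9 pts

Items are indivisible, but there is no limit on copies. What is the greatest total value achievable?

205 pts

Best value-per-unit is track 3 at 33/8; filling with it alone gives 6×33 = 198.
Optimal mix: 6×track 3 + 1×track 8 → duration 50, value 205.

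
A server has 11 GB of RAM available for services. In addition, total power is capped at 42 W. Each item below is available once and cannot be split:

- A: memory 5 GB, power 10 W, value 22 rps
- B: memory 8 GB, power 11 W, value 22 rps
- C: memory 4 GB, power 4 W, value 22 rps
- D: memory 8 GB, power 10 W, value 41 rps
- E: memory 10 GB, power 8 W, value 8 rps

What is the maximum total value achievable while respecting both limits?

Feasible sets respecting both limits:
- A+C: memory 9, power 14, value 44
- D: memory 8, power 10, value 41
- A: memory 5, power 10, value 22
- B: memory 8, power 11, value 22
Best: 44 rps.

44 rps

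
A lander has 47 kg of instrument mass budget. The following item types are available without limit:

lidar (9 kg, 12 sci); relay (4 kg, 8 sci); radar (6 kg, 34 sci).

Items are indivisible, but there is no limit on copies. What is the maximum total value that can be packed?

Best value-per-unit is radar at 34/6; filling with it alone gives 7×34 = 238.
Optimal mix: 1×relay + 7×radar → mass 46, value 246.

246 sci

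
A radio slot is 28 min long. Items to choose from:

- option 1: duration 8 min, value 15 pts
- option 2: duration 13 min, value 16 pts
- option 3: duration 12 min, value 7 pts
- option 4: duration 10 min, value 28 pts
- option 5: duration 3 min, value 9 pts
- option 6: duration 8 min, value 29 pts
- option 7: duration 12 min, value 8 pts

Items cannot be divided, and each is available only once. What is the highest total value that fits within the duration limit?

Check high-value combinations within 28 min:
- option 1+option 4+option 6: duration 8+10+8=26, value 15+28+29=72
- option 4+option 5+option 6: duration 10+3+8=21, value 28+9+29=66
- option 4+option 6: duration 10+8=18, value 28+29=57
Best: 72 pts.

72 pts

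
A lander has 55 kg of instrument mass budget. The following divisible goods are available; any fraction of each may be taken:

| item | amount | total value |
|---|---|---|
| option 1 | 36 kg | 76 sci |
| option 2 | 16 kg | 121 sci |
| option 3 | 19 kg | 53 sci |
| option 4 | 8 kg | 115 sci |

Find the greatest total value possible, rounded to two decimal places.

Take in order of value per unit:
- option 4 (115/8 per unit): all 8 → value 115, running total 115.00
- option 2 (121/16 per unit): all 16 → value 121, running total 236.00
- option 3 (53/19 per unit): all 19 → value 53, running total 289.00
- option 1 (76/36 per unit): 12 of 36 → value 12×76/36 = 25.3333, running total 314.33
Total 314.33.

314.33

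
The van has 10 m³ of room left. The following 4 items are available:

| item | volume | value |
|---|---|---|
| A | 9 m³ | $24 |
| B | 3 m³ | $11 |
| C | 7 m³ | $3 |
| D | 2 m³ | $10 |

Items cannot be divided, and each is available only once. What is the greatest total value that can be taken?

$24

Check high-value combinations within 10 m³:
- A: volume 9, value 24
- B+D: volume 3+2=5, value 11+10=21
- B+C: volume 3+7=10, value 11+3=14
- C+D: volume 7+2=9, value 3+10=13
- B: volume 3, value 11
Best: $24.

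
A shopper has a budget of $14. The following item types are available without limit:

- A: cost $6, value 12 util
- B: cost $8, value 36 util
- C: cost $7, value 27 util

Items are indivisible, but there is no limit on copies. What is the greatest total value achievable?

54 util

Best value-per-unit is B at 36/8; filling with it alone gives 1×36 = 36.
Optimal mix: 2×C → cost 14, value 54.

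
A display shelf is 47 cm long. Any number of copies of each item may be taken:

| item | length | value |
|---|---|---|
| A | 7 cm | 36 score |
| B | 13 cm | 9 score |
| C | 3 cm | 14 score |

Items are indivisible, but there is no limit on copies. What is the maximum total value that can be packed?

236 score

Best value-per-unit is A at 36/7; filling with it alone gives 6×36 = 216.
Optimal mix: 5×A + 4×C → length 47, value 236.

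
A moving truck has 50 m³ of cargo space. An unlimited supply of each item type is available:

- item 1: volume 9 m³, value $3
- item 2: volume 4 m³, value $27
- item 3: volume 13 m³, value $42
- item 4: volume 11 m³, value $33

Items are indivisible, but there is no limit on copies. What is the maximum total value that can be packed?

$324

Best value-per-unit is item 2 at 27/4, and filling with it alone uses volume 12×4=48. No mix of the others beats 12×27 = 324.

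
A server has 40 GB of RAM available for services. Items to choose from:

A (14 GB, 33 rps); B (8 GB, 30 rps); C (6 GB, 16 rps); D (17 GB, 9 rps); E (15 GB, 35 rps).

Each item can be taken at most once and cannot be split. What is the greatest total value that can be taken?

Check high-value combinations within 40 GB:
- A+B+E: memory 14+8+15=37, value 33+30+35=98
- A+C+E: memory 14+6+15=35, value 33+16+35=84
- B+C+E: memory 8+6+15=29, value 30+16+35=81
- A+B+C: memory 14+8+6=28, value 33+30+16=79
Best: 98 rps.

98 rps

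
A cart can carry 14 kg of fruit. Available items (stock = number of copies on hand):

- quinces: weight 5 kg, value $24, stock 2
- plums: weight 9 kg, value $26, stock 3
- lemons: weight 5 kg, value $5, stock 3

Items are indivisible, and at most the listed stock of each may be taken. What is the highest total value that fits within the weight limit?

$50

Best selections within weight 14 and stock limits:
- 1×quinces + 1×plums: weight 14, value 50
- 2×quinces: weight 10, value 48
- 1×plums + 1×lemons: weight 14, value 31
Best: $50.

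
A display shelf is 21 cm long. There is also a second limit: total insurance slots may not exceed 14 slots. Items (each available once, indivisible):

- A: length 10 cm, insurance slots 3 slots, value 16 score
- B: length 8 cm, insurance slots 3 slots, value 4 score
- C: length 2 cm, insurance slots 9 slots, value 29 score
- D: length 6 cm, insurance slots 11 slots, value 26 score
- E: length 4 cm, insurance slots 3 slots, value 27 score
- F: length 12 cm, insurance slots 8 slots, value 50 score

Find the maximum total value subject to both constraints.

77 score

Feasible sets respecting both limits:
- E+F: length 16, insurance slots 11, value 77
- C+E: length 6, insurance slots 12, value 56
- B+F: length 20, insurance slots 11, value 54
- D+E: length 10, insurance slots 14, value 53
Best: 77 score.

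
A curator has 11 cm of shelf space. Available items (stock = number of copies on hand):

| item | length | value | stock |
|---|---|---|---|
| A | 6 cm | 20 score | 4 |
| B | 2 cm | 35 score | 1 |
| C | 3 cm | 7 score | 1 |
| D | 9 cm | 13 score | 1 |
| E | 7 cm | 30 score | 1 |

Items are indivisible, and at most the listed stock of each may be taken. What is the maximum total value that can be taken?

Top feasible selections:
- 1×B + 1×E: length 9, value 65
- 1×A + 1×B + 1×C: length 11, value 62
- 1×A + 1×B: length 8, value 55
- 1×B + 1×D: length 11, value 48
Best: 65 score.

65 score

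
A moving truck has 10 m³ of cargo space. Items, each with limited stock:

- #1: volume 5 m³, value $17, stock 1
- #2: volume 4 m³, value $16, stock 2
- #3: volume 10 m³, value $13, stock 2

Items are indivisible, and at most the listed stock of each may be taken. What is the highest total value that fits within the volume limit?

Best selections within volume 10 and stock limits:
- 1×#1 + 1×#2: volume 9, value 33
- 2×#2: volume 8, value 32
- 1×#1: volume 5, value 17
- 1×#2: volume 4, value 16
Best: $33.

$33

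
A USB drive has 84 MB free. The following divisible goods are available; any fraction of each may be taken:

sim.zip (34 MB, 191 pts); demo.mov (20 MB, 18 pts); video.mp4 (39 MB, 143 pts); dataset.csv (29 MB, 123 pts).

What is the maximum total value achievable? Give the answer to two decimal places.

391.00

Take in order of value per unit:
- sim.zip (191/34 per unit): all 34 → value 191, running total 191.00
- dataset.csv (123/29 per unit): all 29 → value 123, running total 314.00
- video.mp4 (143/39 per unit): 21 of 39 → value 21×143/39 = 77.0000, running total 391.00
Total 391.00.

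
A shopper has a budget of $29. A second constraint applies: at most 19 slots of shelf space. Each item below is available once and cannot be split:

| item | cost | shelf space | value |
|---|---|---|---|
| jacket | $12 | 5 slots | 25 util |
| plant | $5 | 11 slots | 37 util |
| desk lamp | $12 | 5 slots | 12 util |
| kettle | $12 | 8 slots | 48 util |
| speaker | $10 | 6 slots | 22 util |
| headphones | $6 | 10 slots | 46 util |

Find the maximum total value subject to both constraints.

94 util

Feasible sets respecting both limits:
- kettle+headphones: cost 18, shelf space 18, value 94
- plant+kettle: cost 17, shelf space 19, value 85
- jacket+kettle: cost 24, shelf space 13, value 73
- jacket+headphones: cost 18, shelf space 15, value 71
Best: 94 util.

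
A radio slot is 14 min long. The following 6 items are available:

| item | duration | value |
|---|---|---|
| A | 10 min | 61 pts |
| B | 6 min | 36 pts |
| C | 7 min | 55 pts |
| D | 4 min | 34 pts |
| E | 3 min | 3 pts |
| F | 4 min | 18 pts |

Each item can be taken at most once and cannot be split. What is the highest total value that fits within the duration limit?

95 pts

Check high-value combinations within 14 min:
- A+D: duration 10+4=14, value 61+34=95
- C+D+E: duration 7+4+3=14, value 55+34+3=92
- B+C: duration 6+7=13, value 36+55=91
- C+D: duration 7+4=11, value 55+34=89
- B+D+F: duration 6+4+4=14, value 36+34+18=88
Best: 95 pts.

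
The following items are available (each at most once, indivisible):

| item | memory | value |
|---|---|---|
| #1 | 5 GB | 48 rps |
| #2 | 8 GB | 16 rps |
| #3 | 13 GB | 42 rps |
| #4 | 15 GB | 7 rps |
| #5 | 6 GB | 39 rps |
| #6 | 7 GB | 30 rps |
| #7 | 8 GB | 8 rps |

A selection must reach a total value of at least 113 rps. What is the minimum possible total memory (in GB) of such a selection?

Subsets with value ≥ 113, sorted by total memory:
- #1+#5+#6: memory 18, value 117
- #1+#3+#5: memory 24, value 129
- #1+#3+#6: memory 25, value 120
Minimum memory: 18 GB.

18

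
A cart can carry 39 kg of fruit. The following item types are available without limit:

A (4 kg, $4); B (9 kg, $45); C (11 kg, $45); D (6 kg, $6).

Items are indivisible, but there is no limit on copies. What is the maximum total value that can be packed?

Best value-per-unit is B at 45/9, and filling with it alone uses weight 4×9=36. No mix of the others beats 4×45 = 180.

$180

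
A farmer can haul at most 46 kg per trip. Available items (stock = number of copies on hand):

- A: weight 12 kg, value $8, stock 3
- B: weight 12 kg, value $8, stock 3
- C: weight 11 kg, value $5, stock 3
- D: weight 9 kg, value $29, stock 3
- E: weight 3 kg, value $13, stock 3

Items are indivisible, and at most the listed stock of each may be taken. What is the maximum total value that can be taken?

$126

Best selections within weight 46 and stock limits:
- 3×D + 3×E: weight 36, value 126
- 1×B + 3×D + 2×E: weight 45, value 121
- 1×A + 3×D + 2×E: weight 45, value 121
Best: $126.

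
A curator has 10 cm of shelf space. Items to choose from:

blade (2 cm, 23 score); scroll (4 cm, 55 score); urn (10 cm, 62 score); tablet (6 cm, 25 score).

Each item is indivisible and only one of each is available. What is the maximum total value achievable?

80 score

Check high-value combinations within 10 cm:
- scroll+tablet: length 4+6=10, value 55+25=80
- blade+scroll: length 2+4=6, value 23+55=78
- urn: length 10, value 62
Best: 80 score.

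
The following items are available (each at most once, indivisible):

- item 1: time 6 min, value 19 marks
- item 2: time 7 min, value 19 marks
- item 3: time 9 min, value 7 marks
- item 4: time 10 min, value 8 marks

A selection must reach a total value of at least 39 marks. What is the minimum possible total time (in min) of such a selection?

Subsets with value ≥ 39, sorted by total time:
- item 1+item 2+item 3: time 22, value 45
- item 1+item 2+item 4: time 23, value 46
- item 1+item 2+item 3+item 4: time 32, value 53
Minimum time: 22 min.

22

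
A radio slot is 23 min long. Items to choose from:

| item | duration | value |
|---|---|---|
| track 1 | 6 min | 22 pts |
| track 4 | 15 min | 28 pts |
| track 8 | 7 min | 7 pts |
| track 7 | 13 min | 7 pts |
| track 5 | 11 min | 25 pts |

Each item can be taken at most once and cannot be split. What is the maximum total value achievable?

This is a 0/1 knapsack; check combinations near the capacity.
- track 1+track 4: duration 6+15=21, value 22+28=50
- track 1+track 5: duration 6+11=17, value 22+25=47
- track 4+track 8: duration 15+7=22, value 28+7=35
Best: 50 pts.

50 pts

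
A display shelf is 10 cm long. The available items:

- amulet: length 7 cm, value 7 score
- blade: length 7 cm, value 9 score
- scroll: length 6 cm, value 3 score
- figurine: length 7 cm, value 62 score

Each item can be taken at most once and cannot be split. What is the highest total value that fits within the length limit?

62 score

Check high-value combinations within 10 cm:
- figurine: length 7, value 62
- blade: length 7, value 9
- amulet: length 7, value 7
- scroll: length 6, value 3
Best: 62 score.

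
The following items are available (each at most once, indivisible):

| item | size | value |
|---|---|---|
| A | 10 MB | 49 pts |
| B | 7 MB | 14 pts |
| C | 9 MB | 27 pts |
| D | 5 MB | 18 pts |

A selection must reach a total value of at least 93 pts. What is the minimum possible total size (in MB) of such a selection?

24

Subsets with value ≥ 93, sorted by total size:
- A+C+D: size 24, value 94
- A+B+C+D: size 31, value 108
Minimum size: 24 MB.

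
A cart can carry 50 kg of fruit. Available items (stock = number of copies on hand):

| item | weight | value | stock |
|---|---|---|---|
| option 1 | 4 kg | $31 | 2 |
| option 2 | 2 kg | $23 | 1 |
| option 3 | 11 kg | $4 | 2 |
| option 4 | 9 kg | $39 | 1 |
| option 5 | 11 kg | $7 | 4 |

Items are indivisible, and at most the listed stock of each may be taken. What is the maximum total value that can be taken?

$138

Best selections within weight 50 and stock limits:
- 2×option 1 + 1×option 2 + 1×option 4 + 2×option 5: weight 41, value 138
- 2×option 1 + 1×option 2 + 1×option 3 + 1×option 4 + 1×option 5: weight 41, value 135
- 2×option 1 + 1×option 2 + 2×option 3 + 1×option 4: weight 41, value 132
- 2×option 1 + 1×option 2 + 1×option 4 + 1×option 5: weight 30, value 131
Best: $138.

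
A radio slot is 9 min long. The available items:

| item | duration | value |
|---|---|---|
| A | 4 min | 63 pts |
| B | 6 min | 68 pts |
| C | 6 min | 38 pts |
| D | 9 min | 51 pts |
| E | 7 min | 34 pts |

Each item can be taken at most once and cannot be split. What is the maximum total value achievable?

68 pts

Check high-value combinations within 9 min:
- B: duration 6, value 68
- A: duration 4, value 63
- D: duration 9, value 51
- C: duration 6, value 38
- E: duration 7, value 34
Best: 68 pts.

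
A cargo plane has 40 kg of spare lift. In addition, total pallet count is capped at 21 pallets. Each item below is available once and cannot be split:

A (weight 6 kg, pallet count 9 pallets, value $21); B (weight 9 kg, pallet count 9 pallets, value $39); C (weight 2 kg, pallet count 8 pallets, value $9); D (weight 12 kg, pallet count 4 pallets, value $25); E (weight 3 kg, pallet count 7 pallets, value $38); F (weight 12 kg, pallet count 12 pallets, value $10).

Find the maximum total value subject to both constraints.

$102

Feasible sets respecting both limits:
- B+D+E: weight 24, pallet count 20, value 102
- A+D+E: weight 21, pallet count 20, value 84
- B+E: weight 12, pallet count 16, value 77
- B+C+D: weight 23, pallet count 21, value 73
Best: $102.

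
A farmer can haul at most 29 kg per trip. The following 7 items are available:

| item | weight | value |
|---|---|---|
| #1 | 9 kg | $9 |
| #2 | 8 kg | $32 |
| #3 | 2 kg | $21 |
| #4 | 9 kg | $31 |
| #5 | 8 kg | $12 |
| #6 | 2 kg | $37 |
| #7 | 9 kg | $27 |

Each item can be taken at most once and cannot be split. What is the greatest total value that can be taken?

$133

Check high-value combinations within 29 kg:
- #2+#3+#4+#5+#6: weight 8+2+9+8+2=29, value 32+21+31+12+37=133
- #2+#3+#5+#6+#7: weight 8+2+8+2+9=29, value 32+21+12+37+27=129
- #2+#4+#6+#7: weight 8+9+2+9=28, value 32+31+37+27=127
- #2+#3+#4+#6: weight 8+2+9+2=21, value 32+21+31+37=121
Best: $133.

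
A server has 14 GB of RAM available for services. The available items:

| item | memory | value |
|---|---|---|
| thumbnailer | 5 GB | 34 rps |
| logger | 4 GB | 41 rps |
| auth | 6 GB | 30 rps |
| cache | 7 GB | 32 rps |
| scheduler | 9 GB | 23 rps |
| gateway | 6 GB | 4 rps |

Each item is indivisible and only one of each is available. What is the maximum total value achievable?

Check high-value combinations within 14 GB:
- thumbnailer+logger: memory 5+4=9, value 34+41=75
- logger+cache: memory 4+7=11, value 41+32=73
- logger+auth: memory 4+6=10, value 41+30=71
Best: 75 rps.

75 rps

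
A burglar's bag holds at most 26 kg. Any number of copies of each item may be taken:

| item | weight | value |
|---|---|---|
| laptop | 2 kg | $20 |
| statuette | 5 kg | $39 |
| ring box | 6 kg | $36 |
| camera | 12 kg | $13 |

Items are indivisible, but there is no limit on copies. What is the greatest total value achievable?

$260

Best value-per-unit is laptop at 20/2, and filling with it alone uses weight 13×2=26. No mix of the others beats 13×20 = 260.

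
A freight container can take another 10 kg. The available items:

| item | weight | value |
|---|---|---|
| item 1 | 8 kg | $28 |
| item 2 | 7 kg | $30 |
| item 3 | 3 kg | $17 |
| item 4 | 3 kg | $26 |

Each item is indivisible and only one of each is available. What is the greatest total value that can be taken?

This is a 0/1 knapsack; check combinations near the capacity.
- item 2+item 4: weight 7+3=10, value 30+26=56
- item 2+item 3: weight 7+3=10, value 30+17=47
- item 3+item 4: weight 3+3=6, value 17+26=43
- item 2: weight 7, value 30
Best: $56.

$56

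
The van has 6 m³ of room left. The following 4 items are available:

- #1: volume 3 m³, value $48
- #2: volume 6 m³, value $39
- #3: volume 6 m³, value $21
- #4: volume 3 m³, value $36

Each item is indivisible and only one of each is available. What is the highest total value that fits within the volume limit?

Check high-value combinations within 6 m³:
- #1+#4: volume 3+3=6, value 48+36=84
- #1: volume 3, value 48
- #2: volume 6, value 39
- #4: volume 3, value 36
Best: $84.

$84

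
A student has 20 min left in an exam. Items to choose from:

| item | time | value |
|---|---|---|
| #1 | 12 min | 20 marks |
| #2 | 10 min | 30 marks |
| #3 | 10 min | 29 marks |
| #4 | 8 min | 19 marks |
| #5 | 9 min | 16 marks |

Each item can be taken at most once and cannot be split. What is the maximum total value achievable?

59 marks

Check high-value combinations within 20 min:
- #2+#3: time 10+10=20, value 30+29=59
- #2+#4: time 10+8=18, value 30+19=49
- #3+#4: time 10+8=18, value 29+19=48
- #2+#5: time 10+9=19, value 30+16=46
- #3+#5: time 10+9=19, value 29+16=45
Best: 59 marks.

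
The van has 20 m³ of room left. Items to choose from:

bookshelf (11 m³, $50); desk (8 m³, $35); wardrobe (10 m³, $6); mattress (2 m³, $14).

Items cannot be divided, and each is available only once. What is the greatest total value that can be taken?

$85

Check high-value combinations within 20 m³:
- bookshelf+desk: volume 11+8=19, value 50+35=85
- bookshelf+mattress: volume 11+2=13, value 50+14=64
- desk+wardrobe+mattress: volume 8+10+2=20, value 35+6+14=55
Best: $85.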